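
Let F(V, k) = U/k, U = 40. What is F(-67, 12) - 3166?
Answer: -9488/3 ≈ -3162.7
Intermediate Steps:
F(V, k) = 40/k
F(-67, 12) - 3166 = 40/12 - 3166 = 40*(1/12) - 3166 = 10/3 - 3166 = -9488/3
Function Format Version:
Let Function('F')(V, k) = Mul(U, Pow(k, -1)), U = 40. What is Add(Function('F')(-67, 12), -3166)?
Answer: Rational(-9488, 3) ≈ -3162.7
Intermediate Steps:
Function('F')(V, k) = Mul(40, Pow(k, -1))
Add(Function('F')(-67, 12), -3166) = Add(Mul(40, Pow(12, -1)), -3166) = Add(Mul(40, Rational(1, 12)), -3166) = Add(Rational(10, 3), -3166) = Rational(-9488, 3)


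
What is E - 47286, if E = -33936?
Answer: -81222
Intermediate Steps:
E - 47286 = -33936 - 47286 = -81222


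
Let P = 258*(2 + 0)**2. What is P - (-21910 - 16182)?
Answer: 39124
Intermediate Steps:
P = 1032 (P = 258*2**2 = 258*4 = 1032)
P - (-21910 - 16182) = 1032 - (-21910 - 16182) = 1032 - 1*(-38092) = 1032 + 38092 = 39124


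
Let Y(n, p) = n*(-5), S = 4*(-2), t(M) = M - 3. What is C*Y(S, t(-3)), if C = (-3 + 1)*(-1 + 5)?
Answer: -320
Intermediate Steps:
t(M) = -3 + M
C = -8 (C = -2*4 = -8)
S = -8
Y(n, p) = -5*n
C*Y(S, t(-3)) = -(-40)*(-8) = -8*40 = -320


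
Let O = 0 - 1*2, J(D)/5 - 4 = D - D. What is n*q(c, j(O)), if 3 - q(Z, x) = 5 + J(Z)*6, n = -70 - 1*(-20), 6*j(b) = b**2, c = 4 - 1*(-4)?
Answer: 6100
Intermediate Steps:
J(D) = 20 (J(D) = 20 + 5*(D - D) = 20 + 5*0 = 20 + 0 = 20)
O = -2 (O = 0 - 2 = -2)
c = 8 (c = 4 + 4 = 8)
j(b) = b**2/6
n = -50 (n = -70 + 20 = -50)
q(Z, x) = -122 (q(Z, x) = 3 - (5 + 20*6) = 3 - (5 + 120) = 3 - 1*125 = 3 - 125 = -122)
n*q(c, j(O)) = -50*(-122) = 6100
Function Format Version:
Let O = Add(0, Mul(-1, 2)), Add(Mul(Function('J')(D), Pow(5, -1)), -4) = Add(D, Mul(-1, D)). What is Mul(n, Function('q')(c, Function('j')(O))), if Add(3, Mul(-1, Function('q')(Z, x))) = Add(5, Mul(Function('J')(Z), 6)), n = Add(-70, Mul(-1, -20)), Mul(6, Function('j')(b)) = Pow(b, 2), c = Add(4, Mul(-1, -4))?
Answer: 6100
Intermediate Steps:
Function('J')(D) = 20 (Function('J')(D) = Add(20, Mul(5, Add(D, Mul(-1, D)))) = Add(20, Mul(5, 0)) = Add(20, 0) = 20)
O = -2 (O = Add(0, -2) = -2)
c = 8 (c = Add(4, 4) = 8)
Function('j')(b) = Mul(Rational(1, 6), Pow(b, 2))
n = -50 (n = Add(-70, 20) = -50)
Function('q')(Z, x) = -122 (Function('q')(Z, x) = Add(3, Mul(-1, Add(5, Mul(20, 6)))) = Add(3, Mul(-1, Add(5, 120))) = Add(3, Mul(-1, 125)) = Add(3, -125) = -122)
Mul(n, Function('q')(c, Function('j')(O))) = Mul(-50, -122) = 6100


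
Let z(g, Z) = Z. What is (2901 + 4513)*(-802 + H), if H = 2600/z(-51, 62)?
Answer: -174688668/31 ≈ -5.6351e+6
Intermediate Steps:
H = 1300/31 (H = 2600/62 = 2600*(1/62) = 1300/31 ≈ 41.935)
(2901 + 4513)*(-802 + H) = (2901 + 4513)*(-802 + 1300/31) = 7414*(-23562/31) = -174688668/31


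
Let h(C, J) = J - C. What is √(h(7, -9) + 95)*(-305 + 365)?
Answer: 60*√79 ≈ 533.29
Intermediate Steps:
√(h(7, -9) + 95)*(-305 + 365) = √((-9 - 1*7) + 95)*(-305 + 365) = √((-9 - 7) + 95)*60 = √(-16 + 95)*60 = √79*60 = 60*√79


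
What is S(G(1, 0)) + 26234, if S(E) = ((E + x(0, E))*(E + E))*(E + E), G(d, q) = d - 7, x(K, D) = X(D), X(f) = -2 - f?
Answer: 25946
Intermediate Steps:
x(K, D) = -2 - D
G(d, q) = -7 + d
S(E) = -8*E² (S(E) = ((E + (-2 - E))*(E + E))*(E + E) = (-4*E)*(2*E) = -8*E²)
S(G(1, 0)) + 26234 = -8*(-7 + 1)² + 26234 = -8*(-6)² + 26234 = -8*36 + 26234 = -288 + 26234 = 25946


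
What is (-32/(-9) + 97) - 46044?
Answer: -413491/9 ≈ -45943.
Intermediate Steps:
(-32/(-9) + 97) - 46044 = (-⅑*(-32) + 97) - 46044 = (32/9 + 97) - 46044 = 905/9 - 46044 = -413491/9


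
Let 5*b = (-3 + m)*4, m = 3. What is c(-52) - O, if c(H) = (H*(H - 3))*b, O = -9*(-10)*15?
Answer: -1350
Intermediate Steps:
b = 0 (b = ((-3 + 3)*4)/5 = (0*4)/5 = (1/5)*0 = 0)
O = 1350 (O = 90*15 = 1350)
c(H) = 0 (c(H) = (H*(H - 3))*0 = (H*(-3 + H))*0 = 0)
c(-52) - O = 0 - 1*1350 = 0 - 1350 = -1350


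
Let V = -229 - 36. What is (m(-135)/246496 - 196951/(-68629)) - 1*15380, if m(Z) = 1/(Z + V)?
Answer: -104052574496158229/6766709593600 ≈ -15377.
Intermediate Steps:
V = -265
m(Z) = 1/(-265 + Z) (m(Z) = 1/(Z - 265) = 1/(-265 + Z))
(m(-135)/246496 - 196951/(-68629)) - 1*15380 = (1/(-265 - 135*246496) - 196951/(-68629)) - 1*15380 = ((1/246496)/(-400) - 196951*(-1/68629)) - 15380 = (-1/400*1/246496 + 196951/68629) - 15380 = (-1/98598400 + 196951/68629) - 15380 = 19419053409771/6766709593600 - 15380 = -104052574496158229/6766709593600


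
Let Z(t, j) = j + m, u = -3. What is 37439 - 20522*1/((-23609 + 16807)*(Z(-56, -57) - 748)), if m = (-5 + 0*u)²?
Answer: 99317420159/2652780 ≈ 37439.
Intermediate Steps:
m = 25 (m = (-5 + 0*(-3))² = (-5 + 0)² = (-5)² = 25)
Z(t, j) = 25 + j (Z(t, j) = j + 25 = 25 + j)
37439 - 20522*1/((-23609 + 16807)*(Z(-56, -57) - 748)) = 37439 - 20522*1/((-23609 + 16807)*((25 - 57) - 748)) = 37439 - 20522*(-1/(6802*(-32 - 748))) = 37439 - 20522/((-6802*(-780))) = 37439 - 20522/5305560 = 37439 - 20522*1/5305560 = 37439 - 10261/2652780 = 99317420159/2652780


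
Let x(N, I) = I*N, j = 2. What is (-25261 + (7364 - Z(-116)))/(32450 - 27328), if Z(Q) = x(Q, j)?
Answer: -17665/5122 ≈ -3.4488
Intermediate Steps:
Z(Q) = 2*Q
(-25261 + (7364 - Z(-116)))/(32450 - 27328) = (-25261 + (7364 - 2*(-116)))/(32450 - 27328) = (-25261 + (7364 - 1*(-232)))/5122 = (-25261 + (7364 + 232))*(1/5122) = (-25261 + 7596)*(1/5122) = -17665*1/5122 = -17665/5122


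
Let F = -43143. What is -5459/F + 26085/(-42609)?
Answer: -297594208/612760029 ≈ -0.48566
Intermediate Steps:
-5459/F + 26085/(-42609) = -5459/(-43143) + 26085/(-42609) = -5459*(-1/43143) + 26085*(-1/42609) = 5459/43143 - 8695/14203 = -297594208/612760029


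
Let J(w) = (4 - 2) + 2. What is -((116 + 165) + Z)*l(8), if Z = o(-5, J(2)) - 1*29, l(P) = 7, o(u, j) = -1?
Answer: -1757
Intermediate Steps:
J(w) = 4 (J(w) = 2 + 2 = 4)
Z = -30 (Z = -1 - 1*29 = -1 - 29 = -30)
-((116 + 165) + Z)*l(8) = -((116 + 165) - 30)*7 = -(281 - 30)*7 = -251*7 = -1*1757 = -1757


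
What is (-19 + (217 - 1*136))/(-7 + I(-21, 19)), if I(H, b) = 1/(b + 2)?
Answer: -651/73 ≈ -8.9178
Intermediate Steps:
I(H, b) = 1/(2 + b)
(-19 + (217 - 1*136))/(-7 + I(-21, 19)) = (-19 + (217 - 1*136))/(-7 + 1/(2 + 19)) = (-19 + (217 - 136))/(-7 + 1/21) = (-19 + 81)/(-7 + 1/21) = 62/(-146/21) = 62*(-21/146) = -651/73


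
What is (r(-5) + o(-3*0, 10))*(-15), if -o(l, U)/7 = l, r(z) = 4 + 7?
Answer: -165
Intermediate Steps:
r(z) = 11
o(l, U) = -7*l
(r(-5) + o(-3*0, 10))*(-15) = (11 - (-21)*0)*(-15) = (11 - 7*0)*(-15) = (11 + 0)*(-15) = 11*(-15) = -165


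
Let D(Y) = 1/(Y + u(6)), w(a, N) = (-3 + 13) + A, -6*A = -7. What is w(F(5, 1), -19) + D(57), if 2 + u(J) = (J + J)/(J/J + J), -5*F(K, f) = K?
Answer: 26641/2382 ≈ 11.184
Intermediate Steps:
A = 7/6 (A = -1/6*(-7) = 7/6 ≈ 1.1667)
F(K, f) = -K/5
u(J) = -2 + 2*J/(1 + J) (u(J) = -2 + (J + J)/(J/J + J) = -2 + (2*J)/(1 + J) = -2 + 2*J/(1 + J))
w(a, N) = 67/6 (w(a, N) = (-3 + 13) + 7/6 = 10 + 7/6 = 67/6)
D(Y) = 1/(-2/7 + Y) (D(Y) = 1/(Y - 2/(1 + 6)) = 1/(Y - 2/7) = 1/(-2/7 + Y))
w(F(5, 1), -19) + D(57) = 67/6 + 7/(-2 + 7*57) = 67/6 + 7/(-2 + 399) = 67/6 + 7/397 = 26641/2382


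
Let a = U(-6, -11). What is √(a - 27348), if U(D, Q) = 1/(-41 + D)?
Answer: I*√60411779/47 ≈ 165.37*I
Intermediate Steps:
a = -1/47 (a = 1/(-41 - 6) = 1/(-47) = -1/47 ≈ -0.021277)
√(a - 27348) = √(-1/47 - 27348) = √(-1285357/47) = I*√60411779/47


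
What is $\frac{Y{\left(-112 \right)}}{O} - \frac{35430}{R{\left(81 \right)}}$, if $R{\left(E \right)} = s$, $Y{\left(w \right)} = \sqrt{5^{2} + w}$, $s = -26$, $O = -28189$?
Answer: $\frac{17715}{13} - \frac{i \sqrt{87}}{28189} \approx 1362.7 - 0.00033089 i$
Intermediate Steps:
$Y{\left(w \right)} = \sqrt{25 + w}$
$R{\left(E \right)} = -26$
$\frac{Y{\left(-112 \right)}}{O} - \frac{35430}{R{\left(81 \right)}} = \frac{\sqrt{25 - 112}}{-28189} - \frac{35430}{-26} = \sqrt{-87} \left(- \frac{1}{28189}\right) - - \frac{17715}{13} = i \sqrt{87} \left(- \frac{1}{28189}\right) + \frac{17715}{13} = - \frac{i \sqrt{87}}{28189} + \frac{17715}{13} = \frac{17715}{13} - \frac{i \sqrt{87}}{28189}$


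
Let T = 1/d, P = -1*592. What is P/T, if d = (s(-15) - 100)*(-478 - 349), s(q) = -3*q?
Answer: -26927120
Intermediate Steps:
P = -592
d = 45485 (d = (-3*(-15) - 100)*(-478 - 349) = (45 - 100)*(-827) = -55*(-827) = 45485)
T = 1/45485 ≈ 2.1985e-5
P/T = -592/1/45485 = -592*45485 = -26927120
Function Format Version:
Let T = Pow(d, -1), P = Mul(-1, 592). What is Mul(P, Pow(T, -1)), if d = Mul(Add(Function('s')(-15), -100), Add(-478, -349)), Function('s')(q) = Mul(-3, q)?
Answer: -26927120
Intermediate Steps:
P = -592
d = 45485 (d = Mul(Add(Mul(-3, -15), -100), Add(-478, -349)) = Mul(Add(45, -100), -827) = Mul(-55, -827) = 45485)
T = Rational(1, 45485) (T = Pow(45485, -1) = Rational(1, 45485) ≈ 2.1985e-5)
Mul(P, Pow(T, -1)) = Mul(-592, Pow(Rational(1, 45485), -1)) = Mul(-592, 45485) = -26927120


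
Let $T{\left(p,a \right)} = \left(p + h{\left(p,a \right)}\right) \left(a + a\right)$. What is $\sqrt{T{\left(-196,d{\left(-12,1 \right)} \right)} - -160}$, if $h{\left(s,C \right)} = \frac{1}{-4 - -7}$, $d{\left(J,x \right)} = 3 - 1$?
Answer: $\frac{2 i \sqrt{1401}}{3} \approx 24.953 i$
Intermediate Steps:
$d{\left(J,x \right)} = 2$
$h{\left(s,C \right)} = \frac{1}{3}$ ($h{\left(s,C \right)} = \frac{1}{-4 + 7} = \frac{1}{3}$)
$T{\left(p,a \right)} = 2 a \left(\frac{1}{3} + p\right)$ ($T{\left(p,a \right)} = \left(p + \frac{1}{3}\right) \left(a + a\right) = \left(\frac{1}{3} + p\right) 2 a = 2 a \left(\frac{1}{3} + p\right)$)
$\sqrt{T{\left(-196,d{\left(-12,1 \right)} \right)} - -160} = \sqrt{\frac{2}{3} \cdot 2 \left(1 + 3 \left(-196\right)\right) - -160} = \sqrt{\frac{2}{3} \cdot 2 \left(1 - 588\right) + 160} = \sqrt{\frac{2}{3} \cdot 2 \left(-587\right) + 160} = \sqrt{- \frac{2348}{3} + 160} = \sqrt{- \frac{1868}{3}} = \frac{2 i \sqrt{1401}}{3}$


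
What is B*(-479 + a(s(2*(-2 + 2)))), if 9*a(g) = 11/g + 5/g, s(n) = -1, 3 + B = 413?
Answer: -1774070/9 ≈ -1.9712e+5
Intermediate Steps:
B = 410 (B = -3 + 413 = 410)
a(g) = 16/(9*g) (a(g) = (11/g + 5/g)/9 = (16/g)/9 = 16/(9*g))
B*(-479 + a(s(2*(-2 + 2)))) = 410*(-479 + (16/9)/(-1)) = 410*(-479 + (16/9)*(-1)) = 410*(-479 - 16/9) = 410*(-4327/9) = -1774070/9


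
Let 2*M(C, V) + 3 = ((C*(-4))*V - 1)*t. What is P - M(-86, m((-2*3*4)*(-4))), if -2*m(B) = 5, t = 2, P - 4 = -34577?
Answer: -67421/2 ≈ -33711.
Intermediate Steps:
P = -34573 (P = 4 - 34577 = -34573)
m(B) = -5/2 (m(B) = -1/2*5 = -5/2)
M(C, V) = -5/2 - 4*C*V (M(C, V) = -3/2 + (((C*(-4))*V - 1)*2)/2 = -3/2 + (((-4*C)*V - 1)*2)/2 = -3/2 + ((-4*C*V - 1)*2)/2 = -3/2 + ((-1 - 4*C*V)*2)/2 = -3/2 + (-2 - 8*C*V)/2 = -3/2 + (-1 - 4*C*V) = -5/2 - 4*C*V)
P - M(-86, m((-2*3*4)*(-4))) = -34573 - (-5/2 - 4*(-86)*(-5/2)) = -34573 - (-5/2 - 860) = -34573 - 1*(-1725/2) = -34573 + 1725/2 = -67421/2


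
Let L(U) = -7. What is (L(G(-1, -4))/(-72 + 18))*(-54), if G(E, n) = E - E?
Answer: -7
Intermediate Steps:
G(E, n) = 0
(L(G(-1, -4))/(-72 + 18))*(-54) = (-7/(-72 + 18))*(-54) = (-7/(-54))*(-54) = -1/54*(-7)*(-54) = (7/54)*(-54) = -7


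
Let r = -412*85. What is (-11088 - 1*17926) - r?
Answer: 6006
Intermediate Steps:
r = -35020
(-11088 - 1*17926) - r = (-11088 - 1*17926) - 1*(-35020) = (-11088 - 17926) + 35020 = -29014 + 35020 = 6006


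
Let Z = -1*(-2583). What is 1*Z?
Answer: 2583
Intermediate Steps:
Z = 2583
1*Z = 1*2583 = 2583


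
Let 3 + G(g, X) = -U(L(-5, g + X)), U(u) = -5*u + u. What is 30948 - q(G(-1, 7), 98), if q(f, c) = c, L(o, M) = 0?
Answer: 30850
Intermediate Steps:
U(u) = -4*u
G(g, X) = -3 (G(g, X) = -3 - (-4)*0 = -3 - 1*0 = -3 + 0 = -3)
30948 - q(G(-1, 7), 98) = 30948 - 1*98 = 30948 - 98 = 30850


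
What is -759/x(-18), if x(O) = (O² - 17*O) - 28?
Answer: -759/602 ≈ -1.2608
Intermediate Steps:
x(O) = -28 + O² - 17*O
-759/x(-18) = -759/(-28 + (-18)² - 17*(-18)) = -759/(-28 + 324 + 306) = -759/602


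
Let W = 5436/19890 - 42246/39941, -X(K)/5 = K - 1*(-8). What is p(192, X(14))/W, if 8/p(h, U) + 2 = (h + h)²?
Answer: -44134805/638100697024 ≈ -6.9166e-5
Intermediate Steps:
X(K) = -40 - 5*K (X(K) = -5*(K - 1*(-8)) = -5*(K + 8) = -5*(8 + K) = -40 - 5*K)
W = -34619648/44134805 (W = 5436*(1/19890) - 42246*1/39941 = 302/1105 - 42246/39941 = -34619648/44134805 ≈ -0.78441)
p(h, U) = 8/(-2 + 4*h²) (p(h, U) = 8/(-2 + (h + h)²) = 8/(-2 + (2*h)²) = 8/(-2 + 4*h²))
p(192, X(14))/W = (4/(-1 + 2*192²))/(-34619648/44134805) = (4/(-1 + 2*36864))*(-44134805/34619648) = (4/(-1 + 73728))*(-44134805/34619648) = (4/73727)*(-44134805/34619648) = -44134805/638100697024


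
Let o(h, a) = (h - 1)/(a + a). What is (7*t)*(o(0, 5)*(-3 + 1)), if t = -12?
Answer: -84/5 ≈ -16.800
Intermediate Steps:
o(h, a) = (-1 + h)/(2*a) (o(h, a) = (-1 + h)/((2*a)) = (-1 + h)*(1/(2*a)) = (-1 + h)/(2*a))
(7*t)*(o(0, 5)*(-3 + 1)) = (7*(-12))*(((½)*(-1 + 0)/5)*(-3 + 1)) = -84*(½)*(⅕)*(-1)*(-2) = -(-42)*(-2)/5 = -84*⅕ = -84/5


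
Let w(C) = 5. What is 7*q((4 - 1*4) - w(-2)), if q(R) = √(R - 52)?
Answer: 7*I*√57 ≈ 52.849*I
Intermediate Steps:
q(R) = √(-52 + R)
7*q((4 - 1*4) - w(-2)) = 7*√(-52 + ((4 - 1*4) - 1*5)) = 7*√(-52 + ((4 - 4) - 5)) = 7*√(-52 + (0 - 5)) = 7*√(-52 - 5) = 7*√(-57) = 7*(I*√57) = 7*I*√57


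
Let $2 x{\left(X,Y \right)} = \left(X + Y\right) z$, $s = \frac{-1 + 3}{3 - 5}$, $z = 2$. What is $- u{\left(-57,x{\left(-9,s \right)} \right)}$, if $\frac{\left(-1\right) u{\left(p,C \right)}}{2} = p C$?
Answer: $1140$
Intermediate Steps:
$s = -1$ ($s = \frac{2}{-2} = 2 \left(- \frac{1}{2}\right) = -1$)
$x{\left(X,Y \right)} = X + Y$ ($x{\left(X,Y \right)} = \frac{\left(X + Y\right) 2}{2} = \frac{2 X + 2 Y}{2} = X + Y$)
$u{\left(p,C \right)} = - 2 C p$ ($u{\left(p,C \right)} = - 2 p C = - 2 C p$)
$- u{\left(-57,x{\left(-9,s \right)} \right)} = - \left(-2\right) \left(-9 - 1\right) \left(-57\right) = - \left(-2\right) \left(-10\right) \left(-57\right) = \left(-1\right) \left(-1140\right) = 1140$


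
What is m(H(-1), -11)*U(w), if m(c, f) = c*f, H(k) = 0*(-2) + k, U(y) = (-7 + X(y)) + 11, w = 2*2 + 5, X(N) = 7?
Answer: 121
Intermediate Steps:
w = 9 (w = 4 + 5 = 9)
U(y) = 11 (U(y) = (-7 + 7) + 11 = 0 + 11 = 11)
H(k) = k (H(k) = 0 + k = k)
m(H(-1), -11)*U(w) = -1*(-11)*11 = 11*11 = 121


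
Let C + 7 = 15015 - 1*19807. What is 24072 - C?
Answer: 28871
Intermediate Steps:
C = -4799 (C = -7 + (15015 - 1*19807) = -7 + (15015 - 19807) = -7 - 4792 = -4799)
24072 - C = 24072 - 1*(-4799) = 24072 + 4799 = 28871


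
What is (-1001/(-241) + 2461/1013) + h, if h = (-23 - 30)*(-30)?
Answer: 389778584/244133 ≈ 1596.6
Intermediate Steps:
h = 1590 (h = -53*(-30) = 1590)
(-1001/(-241) + 2461/1013) + h = (-1001/(-241) + 2461/1013) + 1590 = (-1001*(-1/241) + 2461*(1/1013)) + 1590 = (1001/241 + 2461/1013) + 1590 = 1607114/244133 + 1590 = 389778584/244133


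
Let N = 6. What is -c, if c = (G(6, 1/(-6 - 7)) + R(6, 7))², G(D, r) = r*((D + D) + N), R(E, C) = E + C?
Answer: -22801/169 ≈ -134.92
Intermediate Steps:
R(E, C) = C + E
G(D, r) = r*(6 + 2*D) (G(D, r) = r*((D + D) + 6) = r*(2*D + 6) = r*(6 + 2*D))
c = 22801/169 (c = (2*(3 + 6)/(-6 - 7) + (7 + 6))² = (2*9/(-13) + 13)² = (2*(-1/13)*9 + 13)² = (-18/13 + 13)² = (151/13)² = 22801/169 ≈ 134.92)
-c = -1*22801/169 = -22801/169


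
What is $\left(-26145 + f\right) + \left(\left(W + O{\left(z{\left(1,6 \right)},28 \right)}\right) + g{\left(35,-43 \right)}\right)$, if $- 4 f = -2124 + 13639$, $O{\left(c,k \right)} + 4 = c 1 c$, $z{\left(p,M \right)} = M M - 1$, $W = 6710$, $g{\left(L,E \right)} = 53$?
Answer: $- \frac{84159}{4} \approx -21040.0$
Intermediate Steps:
$z{\left(p,M \right)} = -1 + M^{2}$ ($z{\left(p,M \right)} = M^{2} - 1 = -1 + M^{2}$)
$O{\left(c,k \right)} = -4 + c^{2}$ ($O{\left(c,k \right)} = -4 + c 1 c = -4 + c c = -4 + c^{2}$)
$f = - \frac{11515}{4}$ ($f = - \frac{-2124 + 13639}{4} = \left(- \frac{1}{4}\right) 11515 = - \frac{11515}{4} \approx -2878.8$)
$\left(-26145 + f\right) + \left(\left(W + O{\left(z{\left(1,6 \right)},28 \right)}\right) + g{\left(35,-43 \right)}\right) = \left(-26145 - \frac{11515}{4}\right) + \left(\left(6710 - \left(4 - \left(-1 + 6^{2}\right)^{2}\right)\right) + 53\right) = - \frac{116095}{4} + \left(\left(6710 - \left(4 - \left(-1 + 36\right)^{2}\right)\right) + 53\right) = - \frac{116095}{4} + \left(\left(6710 - \left(4 - 35^{2}\right)\right) + 53\right) = - \frac{116095}{4} + \left(\left(6710 + \left(-4 + 1225\right)\right) + 53\right) = - \frac{116095}{4} + \left(\left(6710 + 1221\right) + 53\right) = - \frac{116095}{4} + \left(7931 + 53\right) = - \frac{116095}{4} + 7984 = - \frac{84159}{4}$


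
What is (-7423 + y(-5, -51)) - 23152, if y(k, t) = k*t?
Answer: -30320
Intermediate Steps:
(-7423 + y(-5, -51)) - 23152 = (-7423 - 5*(-51)) - 23152 = (-7423 + 255) - 23152 = -7168 - 23152 = -30320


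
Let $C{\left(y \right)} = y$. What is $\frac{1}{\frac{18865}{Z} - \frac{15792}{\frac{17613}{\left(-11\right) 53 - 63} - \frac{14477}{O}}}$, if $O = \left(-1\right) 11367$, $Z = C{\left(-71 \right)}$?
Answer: $\frac{713194361}{243832745681} \approx 0.0029249$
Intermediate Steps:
$Z = -71$
$O = -11367$
$\frac{1}{\frac{18865}{Z} - \frac{15792}{\frac{17613}{\left(-11\right) 53 - 63} - \frac{14477}{O}}} = \frac{1}{\frac{18865}{-71} - \frac{15792}{\frac{17613}{\left(-11\right) 53 - 63} - \frac{14477}{-11367}}} = \frac{1}{18865 \left(- \frac{1}{71}\right) - \frac{15792}{\frac{17613}{-583 - 63} - - \frac{14477}{11367}}} = \frac{1}{- \frac{18865}{71} - \frac{15792}{\frac{17613}{-646} + \frac{14477}{11367}}} = \frac{1}{- \frac{18865}{71} - \frac{15792}{17613 \left(- \frac{1}{646}\right) + \frac{14477}{11367}}} = \frac{1}{- \frac{18865}{71} - \frac{15792}{- \frac{927}{34} + \frac{14477}{11367}}} = \frac{1}{- \frac{18865}{71} - \frac{15792}{- \frac{10044991}{386478}}} = \frac{1}{- \frac{18865}{71} - - \frac{6103260576}{10044991}} = \frac{1}{- \frac{18865}{71} + \frac{6103260576}{10044991}} = \frac{1}{\frac{243832745681}{713194361}} = \frac{713194361}{243832745681}$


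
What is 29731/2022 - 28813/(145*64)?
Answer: 108821897/9382080 ≈ 11.599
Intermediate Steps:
29731/2022 - 28813/(145*64) = 29731*(1/2022) - 28813/9280 = 29731/2022 - 28813*1/9280 = 29731/2022 - 28813/9280 = 108821897/9382080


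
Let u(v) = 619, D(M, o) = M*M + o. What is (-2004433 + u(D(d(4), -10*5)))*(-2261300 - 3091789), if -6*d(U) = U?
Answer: 10726594681446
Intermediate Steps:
d(U) = -U/6
D(M, o) = o + M² (D(M, o) = M² + o = o + M²)
(-2004433 + u(D(d(4), -10*5)))*(-2261300 - 3091789) = (-2004433 + 619)*(-2261300 - 3091789) = -2003814*(-5353089) = 10726594681446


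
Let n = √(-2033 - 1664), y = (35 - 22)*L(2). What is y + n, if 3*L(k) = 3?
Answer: 13 + I*√3697 ≈ 13.0 + 60.803*I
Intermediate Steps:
L(k) = 1 (L(k) = (⅓)*3 = 1)
y = 13 (y = (35 - 22)*1 = 13*1 = 13)
n = I*√3697 (n = √(-3697) = I*√3697 ≈ 60.803*I)
y + n = 13 + I*√3697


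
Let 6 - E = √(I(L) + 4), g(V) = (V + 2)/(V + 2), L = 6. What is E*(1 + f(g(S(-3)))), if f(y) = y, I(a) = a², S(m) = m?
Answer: 12 - 4*√10 ≈ -0.64911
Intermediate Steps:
g(V) = 1 (g(V) = (2 + V)/(2 + V) = 1)
E = 6 - 2*√10 (E = 6 - √(6² + 4) = 6 - √(36 + 4) = 6 - √40 = 6 - 2*√10 ≈ -0.32456)
E*(1 + f(g(S(-3)))) = (6 - 2*√10)*(1 + 1) = (6 - 2*√10)*2 = 12 - 4*√10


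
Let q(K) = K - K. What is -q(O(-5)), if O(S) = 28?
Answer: 0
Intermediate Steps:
q(K) = 0
-q(O(-5)) = -1*0 = 0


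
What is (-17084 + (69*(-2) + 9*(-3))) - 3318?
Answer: -20567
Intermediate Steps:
(-17084 + (69*(-2) + 9*(-3))) - 3318 = (-17084 + (-138 - 27)) - 3318 = (-17084 - 165) - 3318 = -17249 - 3318 = -20567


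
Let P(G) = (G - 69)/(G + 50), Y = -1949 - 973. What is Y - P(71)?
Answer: -353564/121 ≈ -2922.0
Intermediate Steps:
Y = -2922
P(G) = (-69 + G)/(50 + G)
Y - P(71) = -2922 - (-69 + 71)/(50 + 71) = -2922 - 2/121 = -353564/121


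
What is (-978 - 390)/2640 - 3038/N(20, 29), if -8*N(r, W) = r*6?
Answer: 13333/66 ≈ 202.02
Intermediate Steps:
N(r, W) = -3*r/4 (N(r, W) = -r*6/8 = -3*r/4)
(-978 - 390)/2640 - 3038/N(20, 29) = (-978 - 390)/2640 - 3038/((-¾*20)) = -1368*1/2640 - 3038/(-15) = -57/110 - 3038*(-1/15) = -57/110 + 3038/15 = 13333/66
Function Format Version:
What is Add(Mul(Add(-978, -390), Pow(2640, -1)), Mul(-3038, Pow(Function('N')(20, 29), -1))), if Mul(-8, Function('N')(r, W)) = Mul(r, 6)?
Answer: Rational(13333, 66) ≈ 202.02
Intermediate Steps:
Function('N')(r, W) = Mul(Rational(-3, 4), r) (Function('N')(r, W) = Mul(Rational(-1, 8), Mul(r, 6)) = Mul(Rational(-1, 8), Mul(6, r)) = Mul(Rational(-3, 4), r))
Add(Mul(Add(-978, -390), Pow(2640, -1)), Mul(-3038, Pow(Function('N')(20, 29), -1))) = Add(Mul(Add(-978, -390), Pow(2640, -1)), Mul(-3038, Pow(Mul(Rational(-3, 4), 20), -1))) = Add(Mul(-1368, Rational(1, 2640)), Mul(-3038, Pow(-15, -1))) = Add(Rational(-57, 110), Mul(-3038, Rational(-1, 15))) = Add(Rational(-57, 110), Rational(3038, 15)) = Rational(13333, 66)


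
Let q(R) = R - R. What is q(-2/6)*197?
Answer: 0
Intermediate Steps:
q(R) = 0
q(-2/6)*197 = 0*197 = 0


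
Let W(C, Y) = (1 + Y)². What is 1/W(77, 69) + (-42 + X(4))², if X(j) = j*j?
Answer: 3312401/4900 ≈ 676.00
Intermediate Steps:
X(j) = j²
1/W(77, 69) + (-42 + X(4))² = 1/((1 + 69)²) + (-42 + 4²)² = 1/(70²) + (-42 + 16)² = 1/4900 + (-26)² = 1/4900 + 676 = 3312401/4900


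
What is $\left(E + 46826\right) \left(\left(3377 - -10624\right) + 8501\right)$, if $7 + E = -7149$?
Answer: $892654340$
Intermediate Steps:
$E = -7156$ ($E = -7 - 7149 = -7156$)
$\left(E + 46826\right) \left(\left(3377 - -10624\right) + 8501\right) = \left(-7156 + 46826\right) \left(\left(3377 - -10624\right) + 8501\right) = 39670 \left(\left(3377 + 10624\right) + 8501\right) = 39670 \left(14001 + 8501\right) = 39670 \cdot 22502 = 892654340$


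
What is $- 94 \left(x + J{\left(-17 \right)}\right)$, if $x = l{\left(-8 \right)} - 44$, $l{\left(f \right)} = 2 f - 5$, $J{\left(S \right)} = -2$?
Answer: $6298$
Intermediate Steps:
$l{\left(f \right)} = -5 + 2 f$
$x = -65$ ($x = \left(-5 + 2 \left(-8\right)\right) - 44 = \left(-5 - 16\right) - 44 = -21 - 44 = -65$)
$- 94 \left(x + J{\left(-17 \right)}\right) = - 94 \left(-65 - 2\right) = \left(-94\right) \left(-67\right) = 6298$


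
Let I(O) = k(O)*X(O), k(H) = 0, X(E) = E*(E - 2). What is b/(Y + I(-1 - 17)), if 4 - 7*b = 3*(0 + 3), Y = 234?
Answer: -5/1638 ≈ -0.0030525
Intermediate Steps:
X(E) = E*(-2 + E)
b = -5/7 (b = 4/7 - 3*(0 + 3)/7 = 4/7 - 3*3/7 = 4/7 - 1/7*9 = 4/7 - 9/7 = -5/7 ≈ -0.71429)
I(O) = 0 (I(O) = 0*(O*(-2 + O)) = 0)
b/(Y + I(-1 - 17)) = -5/(7*(234 + 0)) = -5/7/234 = -5/7*1/234 = -5/1638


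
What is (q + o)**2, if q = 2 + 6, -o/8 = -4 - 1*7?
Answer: 9216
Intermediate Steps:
o = 88 (o = -8*(-4 - 1*7) = -8*(-4 - 7) = -8*(-11) = 88)
q = 8
(q + o)**2 = (8 + 88)**2 = 96**2 = 9216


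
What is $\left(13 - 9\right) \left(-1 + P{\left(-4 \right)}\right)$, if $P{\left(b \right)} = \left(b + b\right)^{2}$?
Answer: $252$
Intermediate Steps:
$P{\left(b \right)} = 4 b^{2}$ ($P{\left(b \right)} = \left(2 b\right)^{2} = 4 b^{2}$)
$\left(13 - 9\right) \left(-1 + P{\left(-4 \right)}\right) = \left(13 - 9\right) \left(-1 + 4 \left(-4\right)^{2}\right) = \left(13 - 9\right) \left(-1 + 4 \cdot 16\right) = 4 \left(-1 + 64\right) = 4 \cdot 63 = 252$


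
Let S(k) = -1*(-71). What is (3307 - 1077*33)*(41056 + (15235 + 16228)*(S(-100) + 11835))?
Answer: -12076130738956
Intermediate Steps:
S(k) = 71
(3307 - 1077*33)*(41056 + (15235 + 16228)*(S(-100) + 11835)) = (3307 - 1077*33)*(41056 + (15235 + 16228)*(71 + 11835)) = (3307 - 35541)*(41056 + 31463*11906) = -32234*(41056 + 374598478) = -32234*374639534 = -12076130738956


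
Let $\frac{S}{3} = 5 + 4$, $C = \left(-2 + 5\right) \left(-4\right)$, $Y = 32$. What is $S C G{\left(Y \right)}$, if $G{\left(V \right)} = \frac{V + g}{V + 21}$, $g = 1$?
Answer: $- \frac{10692}{53} \approx -201.74$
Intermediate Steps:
$G{\left(V \right)} = \frac{1 + V}{21 + V}$ ($G{\left(V \right)} = \frac{V + 1}{V + 21} = \frac{1 + V}{21 + V}$)
$C = -12$ ($C = 3 \left(-4\right) = -12$)
$S = 27$ ($S = 3 \left(5 + 4\right) = 3 \cdot 9 = 27$)
$S C G{\left(Y \right)} = 27 \left(-12\right) \frac{1 + 32}{21 + 32} = - 324 \cdot \frac{1}{53} \cdot 33 = \left(-324\right) \frac{33}{53} = - \frac{10692}{53}$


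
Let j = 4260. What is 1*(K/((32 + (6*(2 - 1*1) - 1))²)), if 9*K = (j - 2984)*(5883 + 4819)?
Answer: 13655752/12321 ≈ 1108.3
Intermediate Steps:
K = 13655752/9 (K = ((4260 - 2984)*(5883 + 4819))/9 = (1276*10702)/9 = (⅑)*13655752 = 13655752/9 ≈ 1.5173e+6)
1*(K/((32 + (6*(2 - 1*1) - 1))²)) = 1*(13655752/(9*((32 + (6*(2 - 1*1) - 1))²))) = 1*(13655752/(9*((32 + (6*(2 - 1) - 1))²))) = 1*(13655752/(9*((32 + (6*1 - 1))²))) = 1*(13655752/(9*((32 + (6 - 1))²))) = 1*(13655752/(9*((32 + 5)²))) = 1*(13655752/(9*(37²))) = 1*((13655752/9)/1369) = 1*((13655752/9)*(1/1369)) = 1*(13655752/12321) = 13655752/12321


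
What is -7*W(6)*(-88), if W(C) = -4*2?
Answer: -4928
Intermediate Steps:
W(C) = -8
-7*W(6)*(-88) = -7*(-8)*(-88) = 56*(-88) = -4928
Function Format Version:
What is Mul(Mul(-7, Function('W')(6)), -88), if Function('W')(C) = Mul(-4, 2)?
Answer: -4928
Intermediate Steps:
Function('W')(C) = -8
Mul(Mul(-7, Function('W')(6)), -88) = Mul(Mul(-7, -8), -88) = Mul(56, -88) = -4928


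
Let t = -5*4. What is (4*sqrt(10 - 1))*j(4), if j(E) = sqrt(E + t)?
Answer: 48*I ≈ 48.0*I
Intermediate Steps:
t = -20
j(E) = sqrt(-20 + E) (j(E) = sqrt(E - 20) = sqrt(-20 + E))
(4*sqrt(10 - 1))*j(4) = (4*sqrt(10 - 1))*sqrt(-20 + 4) = (4*sqrt(9))*sqrt(-16) = (4*3)*(4*I) = 12*(4*I) = 48*I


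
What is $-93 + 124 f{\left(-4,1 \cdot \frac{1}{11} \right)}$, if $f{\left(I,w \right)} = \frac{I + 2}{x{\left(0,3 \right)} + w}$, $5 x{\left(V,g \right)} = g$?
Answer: $- \frac{8587}{19} \approx -451.95$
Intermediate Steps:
$x{\left(V,g \right)} = \frac{g}{5}$
$f{\left(I,w \right)} = \frac{2 + I}{\frac{3}{5} + w}$ ($f{\left(I,w \right)} = \frac{I + 2}{\frac{1}{5} \cdot 3 + w} = \frac{2 + I}{\frac{3}{5} + w}$)
$-93 + 124 f{\left(-4,1 \cdot \frac{1}{11} \right)} = -93 + 124 \frac{5 \left(2 - 4\right)}{3 + 5 \cdot 1 \cdot \frac{1}{11}} = -93 + 124 \cdot 5 \frac{1}{3 + 5 \cdot 1 \cdot \frac{1}{11}} \left(-2\right) = -93 + 124 \cdot 5 \frac{1}{3 + 5 \cdot \frac{1}{11}} \left(-2\right) = -93 + 124 \cdot 5 \frac{1}{3 + \frac{5}{11}} \left(-2\right) = -93 + 124 \cdot 5 \frac{1}{\frac{38}{11}} \left(-2\right) = -93 + 124 \cdot 5 \cdot \frac{11}{38} \left(-2\right) = -93 + 124 \left(- \frac{55}{19}\right) = -93 - \frac{6820}{19} = - \frac{8587}{19}$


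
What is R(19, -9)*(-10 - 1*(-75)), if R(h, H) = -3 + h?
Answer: 1040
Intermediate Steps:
R(19, -9)*(-10 - 1*(-75)) = (-3 + 19)*(-10 - 1*(-75)) = 16*(-10 + 75) = 16*65 = 1040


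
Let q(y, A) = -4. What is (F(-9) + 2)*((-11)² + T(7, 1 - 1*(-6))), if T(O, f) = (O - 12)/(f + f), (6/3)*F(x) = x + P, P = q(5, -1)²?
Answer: 18579/28 ≈ 663.54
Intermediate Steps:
P = 16 (P = (-4)² = 16)
F(x) = 8 + x/2 (F(x) = (x + 16)/2 = (16 + x)/2 = 8 + x/2)
T(O, f) = (-12 + O)/(2*f) (T(O, f) = (-12 + O)/((2*f)) = (-12 + O)*(1/(2*f)) = (-12 + O)/(2*f))
(F(-9) + 2)*((-11)² + T(7, 1 - 1*(-6))) = ((8 + (½)*(-9)) + 2)*((-11)² + (-12 + 7)/(2*(1 - 1*(-6)))) = ((8 - 9/2) + 2)*(121 + (½)*(-5)/(1 + 6)) = (7/2 + 2)*(121 + (½)*(-5)/7) = 11*(121 + (½)*(⅐)*(-5))/2 = 11*(121 - 5/14)/2 = (11/2)*(1689/14) = 18579/28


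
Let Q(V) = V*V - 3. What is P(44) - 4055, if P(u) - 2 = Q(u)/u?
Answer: -176399/44 ≈ -4009.1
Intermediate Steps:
Q(V) = -3 + V² (Q(V) = V² - 3 = -3 + V²)
P(u) = 2 + (-3 + u²)/u
P(44) - 4055 = (2 + 44 - 3/44) - 4055 = 2021/44 - 4055 = -176399/44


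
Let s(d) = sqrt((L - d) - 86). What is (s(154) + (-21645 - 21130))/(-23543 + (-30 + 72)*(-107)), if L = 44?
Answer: 42775/28037 - 14*I/28037 ≈ 1.5257 - 0.00049934*I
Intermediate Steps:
s(d) = sqrt(-42 - d) (s(d) = sqrt((44 - d) - 86) = sqrt(-42 - d))
(s(154) + (-21645 - 21130))/(-23543 + (-30 + 72)*(-107)) = (sqrt(-42 - 1*154) + (-21645 - 21130))/(-23543 + (-30 + 72)*(-107)) = (sqrt(-42 - 154) - 42775)/(-23543 + 42*(-107)) = (sqrt(-196) - 42775)/(-23543 - 4494) = (14*I - 42775)/(-28037) = (-42775 + 14*I)*(-1/28037) = 42775/28037 - 14*I/28037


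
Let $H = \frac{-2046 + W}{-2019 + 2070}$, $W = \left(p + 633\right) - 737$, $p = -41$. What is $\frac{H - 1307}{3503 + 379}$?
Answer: $- \frac{34424}{98991} \approx -0.34775$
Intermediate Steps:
$W = -145$ ($W = \left(-41 + 633\right) - 737 = 592 - 737 = -145$)
$H = - \frac{2191}{51}$ ($H = \frac{-2046 - 145}{-2019 + 2070} = - \frac{2191}{51} \approx -42.961$)
$\frac{H - 1307}{3503 + 379} = \frac{- \frac{2191}{51} - 1307}{3503 + 379} = - \frac{68848}{51 \cdot 3882} = \left(- \frac{68848}{51}\right) \frac{1}{3882} = - \frac{34424}{98991}$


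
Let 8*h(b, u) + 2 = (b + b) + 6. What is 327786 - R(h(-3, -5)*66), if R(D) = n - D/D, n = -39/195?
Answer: 1638936/5 ≈ 3.2779e+5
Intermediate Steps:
n = -1/5 (n = -39*1/195 = -1/5 ≈ -0.20000)
h(b, u) = 1/2 + b/4 (h(b, u) = -1/4 + ((b + b) + 6)/8 = -1/4 + (2*b + 6)/8 = -1/4 + (6 + 2*b)/8 = -1/4 + (3/4 + b/4) = 1/2 + b/4)
R(D) = -6/5 (R(D) = -1/5 - D/D = -1/5 - 1*1 = -1/5 - 1 = -6/5)
327786 - R(h(-3, -5)*66) = 327786 - 1*(-6/5) = 327786 + 6/5 = 1638936/5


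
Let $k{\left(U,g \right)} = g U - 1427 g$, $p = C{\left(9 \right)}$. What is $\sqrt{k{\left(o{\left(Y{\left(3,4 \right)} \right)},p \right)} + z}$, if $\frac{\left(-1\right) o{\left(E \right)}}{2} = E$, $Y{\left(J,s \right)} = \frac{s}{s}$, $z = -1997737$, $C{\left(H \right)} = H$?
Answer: $i \sqrt{2010598} \approx 1418.0 i$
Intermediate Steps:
$p = 9$
$Y{\left(J,s \right)} = 1$
$o{\left(E \right)} = - 2 E$
$k{\left(U,g \right)} = - 1427 g + U g$ ($k{\left(U,g \right)} = U g - 1427 g = - 1427 g + U g$)
$\sqrt{k{\left(o{\left(Y{\left(3,4 \right)} \right)},p \right)} + z} = \sqrt{9 \left(-1427 - 2\right) - 1997737} = \sqrt{9 \left(-1429\right) - 1997737} = \sqrt{-12861 - 1997737} = \sqrt{-2010598} = i \sqrt{2010598}$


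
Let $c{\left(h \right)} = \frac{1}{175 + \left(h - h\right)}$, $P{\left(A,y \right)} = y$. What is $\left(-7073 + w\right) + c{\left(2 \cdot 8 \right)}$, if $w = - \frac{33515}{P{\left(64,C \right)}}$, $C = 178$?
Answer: $- \frac{226188897}{31150} \approx -7261.3$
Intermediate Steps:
$w = - \frac{33515}{178} \approx -188.29$
$c{\left(h \right)} = \frac{1}{175}$ ($c{\left(h \right)} = \frac{1}{175 + 0} = \frac{1}{175}$)
$\left(-7073 + w\right) + c{\left(2 \cdot 8 \right)} = \left(-7073 - \frac{33515}{178}\right) + \frac{1}{175} = - \frac{1292509}{178} + \frac{1}{175} = - \frac{226188897}{31150}$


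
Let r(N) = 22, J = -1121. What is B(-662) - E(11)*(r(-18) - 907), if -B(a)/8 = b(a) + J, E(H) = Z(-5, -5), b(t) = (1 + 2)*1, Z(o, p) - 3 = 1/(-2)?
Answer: 22313/2 ≈ 11157.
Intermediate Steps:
Z(o, p) = 5/2 (Z(o, p) = 3 + 1/(-2) = 3 - ½ = 5/2)
b(t) = 3 (b(t) = 3*1 = 3)
E(H) = 5/2
B(a) = 8944 (B(a) = -8*(3 - 1121) = -8*(-1118) = 8944)
B(-662) - E(11)*(r(-18) - 907) = 8944 - 5*(22 - 907)/2 = 8944 - 5*(-885)/2 = 8944 - 1*(-4425/2) = 8944 + 4425/2 = 22313/2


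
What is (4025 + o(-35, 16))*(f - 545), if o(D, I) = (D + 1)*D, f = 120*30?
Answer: 15931825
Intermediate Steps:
f = 3600
o(D, I) = D*(1 + D) (o(D, I) = (1 + D)*D = D*(1 + D))
(4025 + o(-35, 16))*(f - 545) = (4025 - 35*(1 - 35))*(3600 - 545) = (4025 - 35*(-34))*3055 = (4025 + 1190)*3055 = 5215*3055 = 15931825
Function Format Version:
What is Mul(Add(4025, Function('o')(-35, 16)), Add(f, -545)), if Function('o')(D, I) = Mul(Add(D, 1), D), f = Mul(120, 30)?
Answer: 15931825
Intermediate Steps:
f = 3600
Function('o')(D, I) = Mul(D, Add(1, D)) (Function('o')(D, I) = Mul(Add(1, D), D) = Mul(D, Add(1, D)))
Mul(Add(4025, Function('o')(-35, 16)), Add(f, -545)) = Mul(Add(4025, Mul(-35, Add(1, -35))), Add(3600, -545)) = Mul(Add(4025, Mul(-35, -34)), 3055) = Mul(Add(4025, 1190), 3055) = Mul(5215, 3055) = 15931825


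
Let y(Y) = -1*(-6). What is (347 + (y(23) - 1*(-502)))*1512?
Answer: 1292760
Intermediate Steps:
y(Y) = 6
(347 + (y(23) - 1*(-502)))*1512 = (347 + (6 - 1*(-502)))*1512 = (347 + (6 + 502))*1512 = (347 + 508)*1512 = 855*1512 = 1292760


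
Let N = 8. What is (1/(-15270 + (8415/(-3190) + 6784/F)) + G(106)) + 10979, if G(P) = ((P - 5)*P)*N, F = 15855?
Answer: 1357046172428571/14044171643 ≈ 96627.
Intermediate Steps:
G(P) = 8*P*(-5 + P) (G(P) = ((P - 5)*P)*8 = ((-5 + P)*P)*8 = (P*(-5 + P))*8 = 8*P*(-5 + P))
(1/(-15270 + (8415/(-3190) + 6784/F)) + G(106)) + 10979 = (1/(-15270 + (8415/(-3190) + 6784/15855)) + 8*106*(-5 + 106)) + 10979 = (1/(-15270 + (8415*(-1/3190) + 6784*(1/15855))) + 8*106*101) + 10979 = (1/(-15270 + (-153/58 + 6784/15855)) + 85648) + 10979 = (1/(-15270 - 2032343/919590) + 85648) + 10979 = (1/(-14044171643/919590) + 85648) + 10979 = (-919590/14044171643 + 85648) + 10979 = 1202855211960074/14044171643 + 10979 = 1357046172428571/14044171643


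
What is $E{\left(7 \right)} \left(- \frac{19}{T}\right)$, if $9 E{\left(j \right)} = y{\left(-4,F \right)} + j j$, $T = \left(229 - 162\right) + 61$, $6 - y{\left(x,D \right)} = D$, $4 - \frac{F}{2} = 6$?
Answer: $- \frac{1121}{1152} \approx -0.97309$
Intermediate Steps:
$F = -4$ ($F = 8 - 12 = -4$)
$y{\left(x,D \right)} = 6 - D$
$T = 128$ ($T = 67 + 61 = 128$)
$E{\left(j \right)} = \frac{10}{9} + \frac{j^{2}}{9}$ ($E{\left(j \right)} = \frac{\left(6 - -4\right) + j j}{9} = \frac{\left(6 + 4\right) + j^{2}}{9} = \frac{10 + j^{2}}{9} = \frac{10}{9} + \frac{j^{2}}{9}$)
$E{\left(7 \right)} \left(- \frac{19}{T}\right) = \left(\frac{10}{9} + \frac{7^{2}}{9}\right) \left(- \frac{19}{128}\right) = \left(\frac{10}{9} + \frac{1}{9} \cdot 49\right) \left(\left(-19\right) \frac{1}{128}\right) = \left(\frac{10}{9} + \frac{49}{9}\right) \left(- \frac{19}{128}\right) = \frac{59}{9} \left(- \frac{19}{128}\right) = - \frac{1121}{1152}$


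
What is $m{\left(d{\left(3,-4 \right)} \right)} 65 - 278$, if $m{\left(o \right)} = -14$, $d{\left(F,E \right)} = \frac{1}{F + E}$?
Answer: $-1188$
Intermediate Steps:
$d{\left(F,E \right)} = \frac{1}{E + F}$
$m{\left(d{\left(3,-4 \right)} \right)} 65 - 278 = \left(-14\right) 65 - 278 = -910 - 278 = -1188$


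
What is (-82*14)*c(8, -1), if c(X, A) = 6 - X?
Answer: 2296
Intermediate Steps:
(-82*14)*c(8, -1) = (-82*14)*(6 - 1*8) = -1148*(6 - 8) = -1148*(-2) = 2296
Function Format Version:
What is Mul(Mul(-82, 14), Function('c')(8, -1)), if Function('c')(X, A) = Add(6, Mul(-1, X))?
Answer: 2296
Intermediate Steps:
Mul(Mul(-82, 14), Function('c')(8, -1)) = Mul(Mul(-82, 14), Add(6, Mul(-1, 8))) = Mul(-1148, Add(6, -8)) = Mul(-1148, -2) = 2296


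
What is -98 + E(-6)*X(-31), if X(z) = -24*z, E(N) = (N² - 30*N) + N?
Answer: 156142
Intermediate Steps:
E(N) = N² - 29*N
-98 + E(-6)*X(-31) = -98 + (-6*(-29 - 6))*(-24*(-31)) = -98 - 6*(-35)*744 = -98 + 210*744 = -98 + 156240 = 156142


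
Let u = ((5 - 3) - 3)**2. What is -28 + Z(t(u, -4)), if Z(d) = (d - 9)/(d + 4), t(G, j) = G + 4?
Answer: -256/9 ≈ -28.444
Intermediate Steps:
u = 1 (u = (2 - 3)**2 = (-1)**2 = 1)
t(G, j) = 4 + G
Z(d) = (-9 + d)/(4 + d)
-28 + Z(t(u, -4)) = -28 + (-9 + (4 + 1))/(4 + (4 + 1)) = -28 + (-9 + 5)/(4 + 5) = -28 - 4/9 = -256/9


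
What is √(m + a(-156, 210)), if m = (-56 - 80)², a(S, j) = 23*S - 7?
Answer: √14901 ≈ 122.07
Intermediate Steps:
a(S, j) = -7 + 23*S
m = 18496 (m = (-136)² = 18496)
√(m + a(-156, 210)) = √(18496 + (-7 + 23*(-156))) = √(18496 + (-7 - 3588)) = √(18496 - 3595) = √14901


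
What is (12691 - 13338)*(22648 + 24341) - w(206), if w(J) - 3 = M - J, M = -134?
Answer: -30401546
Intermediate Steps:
w(J) = -131 - J (w(J) = 3 + (-134 - J) = -131 - J)
(12691 - 13338)*(22648 + 24341) - w(206) = (12691 - 13338)*(22648 + 24341) - (-131 - 1*206) = -647*46989 - (-131 - 206) = -30401883 - 1*(-337) = -30401883 + 337 = -30401546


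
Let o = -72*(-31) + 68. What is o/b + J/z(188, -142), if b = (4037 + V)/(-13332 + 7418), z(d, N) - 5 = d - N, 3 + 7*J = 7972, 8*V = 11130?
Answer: -127415605103/50916985 ≈ -2502.4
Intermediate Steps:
V = 5565/4 (V = (1/8)*11130 = 5565/4 ≈ 1391.3)
J = 7969/7 (J = -3/7 + (1/7)*7972 = -3/7 + 7972/7 = 7969/7 ≈ 1138.4)
z(d, N) = 5 + d - N (z(d, N) = 5 + (d - N) = 5 + d - N)
b = -21713/23656 (b = (4037 + 5565/4)/(-13332 + 7418) = (21713/4)/(-5914) = (21713/4)*(-1/5914) = -21713/23656 ≈ -0.91786)
o = 2300 (o = 2232 + 68 = 2300)
o/b + J/z(188, -142) = 2300/(-21713/23656) + 7969/(7*(5 + 188 - 1*(-142))) = 2300*(-23656/21713) + 7969/(7*(5 + 188 + 142)) = -54408800/21713 + (7969/7)/335 = -54408800/21713 + (7969/7)*(1/335) = -54408800/21713 + 7969/2345 = -127415605103/50916985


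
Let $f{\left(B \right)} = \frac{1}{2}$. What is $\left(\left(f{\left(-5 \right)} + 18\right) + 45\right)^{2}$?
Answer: $\frac{16129}{4} \approx 4032.3$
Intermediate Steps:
$f{\left(B \right)} = \frac{1}{2}$
$\left(\left(f{\left(-5 \right)} + 18\right) + 45\right)^{2} = \left(\left(\frac{1}{2} + 18\right) + 45\right)^{2} = \left(\frac{37}{2} + 45\right)^{2} = \left(\frac{127}{2}\right)^{2} = \frac{16129}{4}$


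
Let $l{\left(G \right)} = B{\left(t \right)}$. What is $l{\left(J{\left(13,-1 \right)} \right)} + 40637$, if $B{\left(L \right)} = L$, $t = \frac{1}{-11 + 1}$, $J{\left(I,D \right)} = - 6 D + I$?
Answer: $\frac{406369}{10} \approx 40637.0$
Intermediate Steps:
$J{\left(I,D \right)} = I - 6 D$
$t = - \frac{1}{10}$ ($t = \frac{1}{-10} = - \frac{1}{10} \approx -0.1$)
$l{\left(G \right)} = - \frac{1}{10}$
$l{\left(J{\left(13,-1 \right)} \right)} + 40637 = - \frac{1}{10} + 40637 = \frac{406369}{10}$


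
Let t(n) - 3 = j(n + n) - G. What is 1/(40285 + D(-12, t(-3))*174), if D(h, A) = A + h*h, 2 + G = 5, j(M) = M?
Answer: 1/64297 ≈ 1.5553e-5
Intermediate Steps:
G = 3 (G = -2 + 5 = 3)
t(n) = 2*n (t(n) = 3 + ((n + n) - 1*3) = 3 + (2*n - 3) = 3 + (-3 + 2*n) = 2*n)
D(h, A) = A + h²
1/(40285 + D(-12, t(-3))*174) = 1/(40285 + (2*(-3) + (-12)²)*174) = 1/(40285 + (-6 + 144)*174) = 1/(40285 + 138*174) = 1/(40285 + 24012) = 1/64297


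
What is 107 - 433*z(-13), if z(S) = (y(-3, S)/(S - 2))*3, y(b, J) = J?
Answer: -5094/5 ≈ -1018.8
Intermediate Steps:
z(S) = 3*S/(-2 + S) (z(S) = (S/(S - 2))*3 = (S/(-2 + S))*3 = 3*S/(-2 + S))
107 - 433*z(-13) = 107 - 1299*(-13)/(-2 - 13) = 107 - 1299*(-13)/(-15) = 107 - 1299*(-13)*(-1)/15 = 107 - 433*13/5 = 107 - 5629/5 = -5094/5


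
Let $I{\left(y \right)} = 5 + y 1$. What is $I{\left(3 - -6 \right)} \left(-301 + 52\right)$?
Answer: $-3486$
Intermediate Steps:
$I{\left(y \right)} = 5 + y$
$I{\left(3 - -6 \right)} \left(-301 + 52\right) = \left(5 + \left(3 - -6\right)\right) \left(-301 + 52\right) = \left(5 + \left(3 + 6\right)\right) \left(-249\right) = \left(5 + 9\right) \left(-249\right) = 14 \left(-249\right) = -3486$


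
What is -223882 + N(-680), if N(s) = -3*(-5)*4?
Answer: -223822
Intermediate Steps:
N(s) = 60 (N(s) = 15*4 = 60)
-223882 + N(-680) = -223882 + 60 = -223822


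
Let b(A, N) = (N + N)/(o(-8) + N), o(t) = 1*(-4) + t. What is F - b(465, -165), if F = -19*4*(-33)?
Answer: 147862/59 ≈ 2506.1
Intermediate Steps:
o(t) = -4 + t
b(A, N) = 2*N/(-12 + N) (b(A, N) = (N + N)/((-4 - 8) + N) = (2*N)/(-12 + N) = 2*N/(-12 + N))
F = 2508 (F = -76*(-33) = 2508)
F - b(465, -165) = 2508 - 2*(-165)/(-12 - 165) = 2508 - 2*(-165)/(-177) = 2508 - 2*(-165)*(-1)/177 = 2508 - 1*110/59 = 2508 - 110/59 = 147862/59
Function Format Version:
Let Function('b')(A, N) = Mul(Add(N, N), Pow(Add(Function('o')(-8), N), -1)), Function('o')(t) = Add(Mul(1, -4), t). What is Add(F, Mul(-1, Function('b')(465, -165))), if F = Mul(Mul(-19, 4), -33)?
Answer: Rational(147862, 59) ≈ 2506.1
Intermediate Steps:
Function('o')(t) = Add(-4, t)
Function('b')(A, N) = Mul(2, N, Pow(Add(-12, N), -1)) (Function('b')(A, N) = Mul(Add(N, N), Pow(Add(Add(-4, -8), N), -1)) = Mul(Mul(2, N), Pow(Add(-12, N), -1)) = Mul(2, N, Pow(Add(-12, N), -1)))
F = 2508 (F = Mul(-76, -33) = 2508)
Add(F, Mul(-1, Function('b')(465, -165))) = Add(2508, Mul(-1, Mul(2, -165, Pow(Add(-12, -165), -1)))) = Add(2508, Mul(-1, Mul(2, -165, Pow(-177, -1)))) = Add(2508, Mul(-1, Mul(2, -165, Rational(-1, 177)))) = Add(2508, Mul(-1, Rational(110, 59))) = Add(2508, Rational(-110, 59)) = Rational(147862, 59)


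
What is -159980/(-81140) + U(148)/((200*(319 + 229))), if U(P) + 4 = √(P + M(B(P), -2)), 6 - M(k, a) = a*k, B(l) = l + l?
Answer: 219168543/111161800 + √746/109600 ≈ 1.9719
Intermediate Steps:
B(l) = 2*l
M(k, a) = 6 - a*k
U(P) = -4 + √(6 + 5*P) (U(P) = -4 + √(P + (6 - 1*(-2)*2*P)) = -4 + √(P + (6 + 4*P)) = -4 + √(6 + 5*P))
-159980/(-81140) + U(148)/((200*(319 + 229))) = -159980/(-81140) + (-4 + √(6 + 5*148))/((200*(319 + 229))) = -159980*(-1/81140) + (-4 + √(6 + 740))/((200*548)) = 7999/4057 + (-4 + √746)/109600 = 7999/4057 + (-4 + √746)*(1/109600) = 7999/4057 + (-1/27400 + √746/109600) = 219168543/111161800 + √746/109600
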